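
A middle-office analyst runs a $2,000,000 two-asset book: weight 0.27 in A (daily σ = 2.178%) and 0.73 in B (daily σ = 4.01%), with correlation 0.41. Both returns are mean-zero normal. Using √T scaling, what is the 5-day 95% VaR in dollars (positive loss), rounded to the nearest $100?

$236,400

σ_p = √(0.27²·2.178² + 0.73²·4.01² + 2·0.41·0.27·0.73·2.178·4.01) = 3.213%.
σ_{5d} = 3.213% × √5 = 7.184%.
z(95%) = 1.645.
VaR = 1.645 × 7.184% = 11.818%; on $2,000,000 that is $236,360.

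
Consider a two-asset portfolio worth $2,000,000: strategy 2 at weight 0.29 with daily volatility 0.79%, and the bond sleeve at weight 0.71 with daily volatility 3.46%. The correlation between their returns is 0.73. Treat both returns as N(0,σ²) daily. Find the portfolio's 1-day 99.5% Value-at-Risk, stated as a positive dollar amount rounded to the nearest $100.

σ_p² = 0.29²·0.79² + 0.71²·3.46² + 2·0.73·0.29·0.71·0.79·3.46 = 6.9091 (%²).
σ_p = √6.9091 = 2.629%.
At 99.5%, z = 2.576.
VaR = 2.576 × 2.629% = 6.772%; on $2,000,000 that is $135,440.

$135,400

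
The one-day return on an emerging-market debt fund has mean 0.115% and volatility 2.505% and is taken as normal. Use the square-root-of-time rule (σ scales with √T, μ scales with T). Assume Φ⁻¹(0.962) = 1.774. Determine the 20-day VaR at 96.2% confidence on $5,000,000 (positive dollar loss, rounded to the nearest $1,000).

σ_{20d} = 2.505% × √20 = 11.203%; μ_{20d} = 20 × 0.115% = 2.300%.
VaR = −(2.300%) + 1.774 × 11.203% = 17.574%.
On $5,000,000: 0.17574 × $5,000,000 = $878,700.

$879,000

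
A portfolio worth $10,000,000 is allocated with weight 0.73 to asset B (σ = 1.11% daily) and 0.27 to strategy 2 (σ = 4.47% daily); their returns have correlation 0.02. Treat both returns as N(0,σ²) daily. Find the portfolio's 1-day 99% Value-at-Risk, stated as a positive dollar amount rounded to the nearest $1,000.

σ_p² = 0.73²·1.11² + 0.27²·4.47² + 2·0.02·0.73·0.27·1.11·4.47 = 2.1523 (%²).
σ_p = √2.1523 = 1.467%.
At 99%, z = 2.326.
VaR = 2.326 × 1.467% = 3.412%; on $10,000,000 that is $341,200.

$341,000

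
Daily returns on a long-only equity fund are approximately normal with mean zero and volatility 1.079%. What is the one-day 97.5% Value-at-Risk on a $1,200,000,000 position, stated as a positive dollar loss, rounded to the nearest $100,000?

At 97.5% one-sided, z = 1.960.
VaR = z·σ = 1.960 × 1.079% = 2.115%.
On $1,200,000,000: 0.02115 × $1,200,000,000 = $25,380,000.

$25,400,000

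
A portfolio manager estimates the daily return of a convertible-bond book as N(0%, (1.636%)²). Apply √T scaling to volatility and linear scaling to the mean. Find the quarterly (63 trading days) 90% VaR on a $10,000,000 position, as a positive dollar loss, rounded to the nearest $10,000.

At 90%, z = 1.282.
σ_{63d} = 1.636% × √63 = 12.985%.
VaR = 1.282 × 12.985% = 16.647%.
On $10,000,000: 0.16647 × $10,000,000 = $1,664,700.

$1,660,000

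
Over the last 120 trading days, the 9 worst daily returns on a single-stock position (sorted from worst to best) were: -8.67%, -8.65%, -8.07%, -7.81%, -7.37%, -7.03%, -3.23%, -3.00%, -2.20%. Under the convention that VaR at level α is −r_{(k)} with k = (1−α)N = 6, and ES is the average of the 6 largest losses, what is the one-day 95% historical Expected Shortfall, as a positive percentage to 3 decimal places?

The 6 worst returns sum to -47.60%.
ES = −(-47.60%) / 6 = 7.9333…% ≈ 7.933%.

7.933%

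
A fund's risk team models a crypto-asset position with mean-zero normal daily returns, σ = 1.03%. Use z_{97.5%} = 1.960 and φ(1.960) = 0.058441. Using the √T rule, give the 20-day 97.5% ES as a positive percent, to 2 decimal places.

10.77%

σ_{20d} = 1.03% × √20 = 4.606%.
ES multiplier = φ(z)/(1−α) = 0.058441/0.025 = 2.338.
ES = 4.606% × 2.338 = 10.769%.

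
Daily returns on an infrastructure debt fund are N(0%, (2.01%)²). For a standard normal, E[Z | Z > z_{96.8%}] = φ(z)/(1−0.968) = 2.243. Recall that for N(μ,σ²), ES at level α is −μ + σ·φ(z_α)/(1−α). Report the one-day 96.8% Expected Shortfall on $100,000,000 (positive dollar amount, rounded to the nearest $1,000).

ES = 2.01% × 2.243 = 4.508%.
On $100,000,000: 0.04508 × $100,000,000 = $4,508,000.

$4,508,000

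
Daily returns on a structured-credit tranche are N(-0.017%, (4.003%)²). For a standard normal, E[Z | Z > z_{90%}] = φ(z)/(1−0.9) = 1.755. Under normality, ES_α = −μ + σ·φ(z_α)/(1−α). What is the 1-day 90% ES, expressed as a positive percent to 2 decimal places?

ES = −(-0.017%) + 4.003% × 1.755 = 7.042%.

7.04%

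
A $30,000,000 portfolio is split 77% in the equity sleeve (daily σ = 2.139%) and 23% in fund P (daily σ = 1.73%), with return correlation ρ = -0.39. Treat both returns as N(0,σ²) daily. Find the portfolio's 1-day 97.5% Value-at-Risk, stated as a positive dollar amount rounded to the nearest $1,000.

σ_p² = 0.77²·2.139² + 0.23²·1.73² + 2·-0.39·0.77·0.23·2.139·1.73 = 2.3599 (%²).
σ_p = √2.3599 = 1.536%.
At 97.5%, z = 1.960.
VaR = 1.960 × 1.536% = 3.011%; on $30,000,000 that is $903,300.

$903,000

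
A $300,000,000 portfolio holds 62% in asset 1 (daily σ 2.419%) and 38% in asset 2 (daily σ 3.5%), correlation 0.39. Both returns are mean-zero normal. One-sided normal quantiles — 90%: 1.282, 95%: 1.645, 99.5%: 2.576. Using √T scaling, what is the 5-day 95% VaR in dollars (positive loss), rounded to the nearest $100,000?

$26,100,000

σ_p = √(0.62²·2.419² + 0.38²·3.5² + 2·0.39·0.62·0.38·2.419·3.5) = 2.361%.
σ_{5d} = 2.361% × √5 = 5.279%.
VaR = 1.645 × 5.279% = 8.684%; on $300,000,000 that is $26,052,000.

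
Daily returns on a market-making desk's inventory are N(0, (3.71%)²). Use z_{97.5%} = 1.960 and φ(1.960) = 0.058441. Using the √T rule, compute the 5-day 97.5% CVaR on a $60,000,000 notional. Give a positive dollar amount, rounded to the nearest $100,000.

σ_{5d} = 3.71% × √5 = 8.296%.
ES multiplier = φ(z)/(1−α) = 0.058441/0.025 = 2.338.
ES = 8.296% × 2.338 = 19.396%; on $60,000,000: $11,637,600.

$11,600,000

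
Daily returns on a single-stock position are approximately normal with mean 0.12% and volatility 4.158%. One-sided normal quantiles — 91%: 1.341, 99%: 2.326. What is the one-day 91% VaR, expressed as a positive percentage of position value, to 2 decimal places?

5.46%

VaR = −μ + z·σ = −(0.12%) + 1.341 × 4.158% = 5.456%.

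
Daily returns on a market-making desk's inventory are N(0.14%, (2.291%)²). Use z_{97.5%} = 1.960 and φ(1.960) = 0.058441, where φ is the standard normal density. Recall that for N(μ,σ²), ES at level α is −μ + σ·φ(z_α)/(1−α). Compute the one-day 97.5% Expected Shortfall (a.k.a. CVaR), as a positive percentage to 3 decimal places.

5.216%

Tail multiplier: φ(z)/(1−α) = 0.058441 / 0.025 = 2.338.
ES = −(0.14%) + 2.291% × 2.338 = 5.216%.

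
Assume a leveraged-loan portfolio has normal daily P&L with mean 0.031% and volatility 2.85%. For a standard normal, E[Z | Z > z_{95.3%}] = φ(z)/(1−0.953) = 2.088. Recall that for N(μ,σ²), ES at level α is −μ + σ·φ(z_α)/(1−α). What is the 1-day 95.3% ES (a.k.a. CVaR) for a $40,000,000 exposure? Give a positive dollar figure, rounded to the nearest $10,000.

$2,370,000

ES = −(0.031%) + 2.85% × 2.088 = 5.920%.
On $40,000,000: 0.05920 × $40,000,000 = $2,368,000.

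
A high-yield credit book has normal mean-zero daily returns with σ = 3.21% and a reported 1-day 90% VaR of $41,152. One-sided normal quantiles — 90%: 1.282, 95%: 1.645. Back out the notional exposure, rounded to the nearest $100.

$1,000,000

VaR as a fraction of value: z·σ = 1.282 × 3.21% = 4.11522%.
Position = $41,152 / 0.0411522 = $999,995.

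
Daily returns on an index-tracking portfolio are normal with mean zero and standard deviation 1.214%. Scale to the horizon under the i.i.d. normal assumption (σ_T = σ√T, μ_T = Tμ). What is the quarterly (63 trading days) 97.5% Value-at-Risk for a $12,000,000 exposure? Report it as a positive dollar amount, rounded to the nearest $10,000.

$2,270,000

At 97.5%, z = 1.960.
σ_{63d} = 1.214% × √63 = 9.636%.
VaR = 1.960 × 9.636% = 18.887%.
On $12,000,000: 0.18887 × $12,000,000 = $2,266,440.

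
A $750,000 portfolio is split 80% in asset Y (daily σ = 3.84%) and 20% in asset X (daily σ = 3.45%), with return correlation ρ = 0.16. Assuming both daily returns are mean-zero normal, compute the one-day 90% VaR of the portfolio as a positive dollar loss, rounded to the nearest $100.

σ_p² = 0.8²·3.84² + 0.2²·3.45² + 2·0.16·0.8·0.2·3.84·3.45 = 10.5916 (%²).
σ_p = √10.5916 = 3.254%.
At 90%, z = 1.282.
VaR = 1.282 × 3.254% = 4.172%; on $750,000 that is $31,290.

$31,300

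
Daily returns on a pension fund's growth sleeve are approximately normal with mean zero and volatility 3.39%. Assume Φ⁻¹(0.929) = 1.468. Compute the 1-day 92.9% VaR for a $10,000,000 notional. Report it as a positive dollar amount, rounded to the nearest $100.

$497,700

VaR = z·σ = 1.468 × 3.39% = 4.977%.
On $10,000,000: 0.04977 × $10,000,000 = $497,700.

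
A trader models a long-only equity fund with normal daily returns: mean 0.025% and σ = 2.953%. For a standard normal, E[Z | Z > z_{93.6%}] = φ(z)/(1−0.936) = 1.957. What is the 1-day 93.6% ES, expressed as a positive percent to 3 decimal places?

ES = −(0.025%) + 2.953% × 1.957 = 5.754%.

5.754%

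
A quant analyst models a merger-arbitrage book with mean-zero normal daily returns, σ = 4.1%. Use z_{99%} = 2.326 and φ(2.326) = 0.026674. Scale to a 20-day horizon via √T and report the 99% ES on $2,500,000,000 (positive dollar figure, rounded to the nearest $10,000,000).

$1,220,000,000

σ_{20d} = 4.1% × √20 = 18.336%.
ES multiplier = φ(z)/(1−α) = 0.026674/0.01 = 2.667.
ES = 18.336% × 2.667 = 48.902%; on $2,500,000,000: $1,222,550,000.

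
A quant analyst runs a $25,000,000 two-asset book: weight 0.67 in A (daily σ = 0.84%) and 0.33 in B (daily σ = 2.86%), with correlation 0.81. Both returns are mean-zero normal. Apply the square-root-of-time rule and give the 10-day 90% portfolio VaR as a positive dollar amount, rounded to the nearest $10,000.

$1,460,000

σ_p = √(0.67²·0.84² + 0.33²·2.86² + 2·0.81·0.67·0.33·0.84·2.86) = 1.438%.
σ_{10d} = 1.438% × √10 = 4.547%.
z(90%) = 1.282.
VaR = 1.282 × 4.547% = 5.829%; on $25,000,000 that is $1,457,250.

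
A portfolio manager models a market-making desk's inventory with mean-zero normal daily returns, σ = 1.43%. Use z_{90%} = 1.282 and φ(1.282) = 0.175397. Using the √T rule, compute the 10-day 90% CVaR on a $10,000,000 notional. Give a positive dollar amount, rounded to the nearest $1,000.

σ_{10d} = 1.43% × √10 = 4.522%.
ES multiplier = φ(z)/(1−α) = 0.175397/0.1 = 1.754.
ES = 4.522% × 1.754 = 7.932%; on $10,000,000: $793,200.

$793,000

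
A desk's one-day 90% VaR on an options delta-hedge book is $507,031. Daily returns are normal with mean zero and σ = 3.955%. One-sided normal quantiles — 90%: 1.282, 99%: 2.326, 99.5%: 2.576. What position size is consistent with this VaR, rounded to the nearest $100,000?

VaR as a fraction of value: z·σ = 1.282 × 3.955% = 5.07031%.
Position = $507,031 / 0.0507031 = $10,000,000.

$10,000,000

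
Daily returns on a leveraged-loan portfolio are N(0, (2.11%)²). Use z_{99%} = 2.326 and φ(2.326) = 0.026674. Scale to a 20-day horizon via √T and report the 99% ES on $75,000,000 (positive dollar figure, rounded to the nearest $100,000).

$18,900,000

σ_{20d} = 2.11% × √20 = 9.436%.
ES multiplier = φ(z)/(1−α) = 0.026674/0.01 = 2.667.
ES = 9.436% × 2.667 = 25.166%; on $75,000,000: $18,874,500.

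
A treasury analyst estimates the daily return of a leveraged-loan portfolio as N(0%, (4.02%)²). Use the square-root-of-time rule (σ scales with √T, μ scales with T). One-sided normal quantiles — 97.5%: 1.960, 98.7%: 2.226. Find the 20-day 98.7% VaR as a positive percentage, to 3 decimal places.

40.019%

σ_{20d} = 4.02% × √20 = 17.978%.
VaR = 2.226 × 17.978% = 40.019%.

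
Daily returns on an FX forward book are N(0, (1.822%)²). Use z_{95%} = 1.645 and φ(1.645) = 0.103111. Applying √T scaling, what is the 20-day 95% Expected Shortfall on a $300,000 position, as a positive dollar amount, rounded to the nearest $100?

σ_{20d} = 1.822% × √20 = 8.148%.
ES multiplier = φ(z)/(1−α) = 0.103111/0.05 = 2.062.
ES = 8.148% × 2.062 = 16.801%; on $300,000: $50,403.

$50,400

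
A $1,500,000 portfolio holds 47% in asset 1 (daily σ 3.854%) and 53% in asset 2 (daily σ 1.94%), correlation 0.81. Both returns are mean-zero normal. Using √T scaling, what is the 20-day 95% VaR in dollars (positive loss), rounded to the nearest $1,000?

σ_p = √(0.47²·3.854² + 0.53²·1.94² + 2·0.81·0.47·0.53·3.854·1.94) = 2.712%.
σ_{20d} = 2.712% × √20 = 12.128%.
z(95%) = 1.645.
VaR = 1.645 × 12.128% = 19.951%; on $1,500,000 that is $299,265.

$299,000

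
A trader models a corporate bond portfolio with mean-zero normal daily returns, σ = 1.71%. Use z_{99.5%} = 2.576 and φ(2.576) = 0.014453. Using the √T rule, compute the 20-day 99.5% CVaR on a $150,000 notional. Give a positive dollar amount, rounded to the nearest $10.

σ_{20d} = 1.71% × √20 = 7.647%.
ES multiplier = φ(z)/(1−α) = 0.014453/0.005 = 2.891.
ES = 7.647% × 2.891 = 22.107%; on $150,000: $33,160.

$33,160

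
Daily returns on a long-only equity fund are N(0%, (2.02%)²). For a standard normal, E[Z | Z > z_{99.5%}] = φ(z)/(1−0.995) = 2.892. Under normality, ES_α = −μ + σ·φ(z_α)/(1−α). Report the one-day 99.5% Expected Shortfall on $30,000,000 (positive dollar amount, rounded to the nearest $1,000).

$1,753,000

ES = 2.02% × 2.892 = 5.842%.
On $30,000,000: 0.05842 × $30,000,000 = $1,752,600.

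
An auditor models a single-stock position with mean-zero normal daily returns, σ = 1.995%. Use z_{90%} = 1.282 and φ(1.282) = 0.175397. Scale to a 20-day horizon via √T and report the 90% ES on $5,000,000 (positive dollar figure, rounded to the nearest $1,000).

σ_{20d} = 1.995% × √20 = 8.922%.
ES multiplier = φ(z)/(1−α) = 0.175397/0.1 = 1.754.
ES = 8.922% × 1.754 = 15.649%; on $5,000,000: $782,450.

$782,000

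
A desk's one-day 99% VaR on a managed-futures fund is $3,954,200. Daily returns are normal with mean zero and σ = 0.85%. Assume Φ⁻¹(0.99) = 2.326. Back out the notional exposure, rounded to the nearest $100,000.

VaR as a fraction of value: z·σ = 2.326 × 0.85% = 1.9771%.
Position = $3,954,200 / 0.019771 = $200,000,000.

$200,000,000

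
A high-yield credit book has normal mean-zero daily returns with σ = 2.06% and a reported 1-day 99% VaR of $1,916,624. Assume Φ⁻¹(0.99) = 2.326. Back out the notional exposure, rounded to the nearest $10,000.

$40,000,000

VaR as a fraction of value: z·σ = 2.326 × 2.06% = 4.79156%.
Position = $1,916,624 / 0.0479156 = $40,000,000.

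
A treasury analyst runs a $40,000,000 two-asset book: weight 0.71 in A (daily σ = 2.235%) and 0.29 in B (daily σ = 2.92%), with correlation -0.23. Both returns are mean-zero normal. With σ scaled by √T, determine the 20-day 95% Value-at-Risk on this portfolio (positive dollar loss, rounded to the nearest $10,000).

$4,760,000

σ_p = √(0.71²·2.235² + 0.29²·2.92² + 2·-0.23·0.71·0.29·2.235·2.92) = 1.618%.
σ_{20d} = 1.618% × √20 = 7.236%.
z(95%) = 1.645.
VaR = 1.645 × 7.236% = 11.903%; on $40,000,000 that is $4,761,200.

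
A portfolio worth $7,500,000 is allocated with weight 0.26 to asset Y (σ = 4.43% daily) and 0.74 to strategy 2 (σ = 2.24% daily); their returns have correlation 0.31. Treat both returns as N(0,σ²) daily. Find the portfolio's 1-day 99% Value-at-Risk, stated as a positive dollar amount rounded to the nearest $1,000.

$400,000

σ_p² = 0.26²·4.43² + 0.74²·2.24² + 2·0.31·0.26·0.74·4.43·2.24 = 5.2580 (%²).
σ_p = √5.2580 = 2.293%.
At 99%, z = 2.326.
VaR = 2.326 × 2.293% = 5.334%; on $7,500,000 that is $400,050.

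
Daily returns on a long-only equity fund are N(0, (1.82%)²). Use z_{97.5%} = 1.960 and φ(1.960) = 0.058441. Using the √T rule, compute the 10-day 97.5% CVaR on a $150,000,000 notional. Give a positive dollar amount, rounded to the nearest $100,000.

$20,200,000

σ_{10d} = 1.82% × √10 = 5.755%.
ES multiplier = φ(z)/(1−α) = 0.058441/0.025 = 2.338.
ES = 5.755% × 2.338 = 13.455%; on $150,000,000: $20,182,500.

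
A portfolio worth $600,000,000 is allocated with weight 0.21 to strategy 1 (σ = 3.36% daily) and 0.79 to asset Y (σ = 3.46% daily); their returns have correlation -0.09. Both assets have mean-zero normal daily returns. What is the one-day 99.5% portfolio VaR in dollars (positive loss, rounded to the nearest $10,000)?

σ_p² = 0.21²·3.36² + 0.79²·3.46² + 2·-0.09·0.21·0.79·3.36·3.46 = 7.6222 (%²).
σ_p = √7.6222 = 2.761%.
At 99.5%, z = 2.576.
VaR = 2.576 × 2.761% = 7.112%; on $600,000,000 that is $42,672,000.

$42,670,000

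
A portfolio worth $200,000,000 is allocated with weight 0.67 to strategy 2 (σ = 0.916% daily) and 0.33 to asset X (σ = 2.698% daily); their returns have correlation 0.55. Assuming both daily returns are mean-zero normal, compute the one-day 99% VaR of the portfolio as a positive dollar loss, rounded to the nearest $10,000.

$6,190,000

σ_p² = 0.67²·0.916² + 0.33²·2.698² + 2·0.55·0.67·0.33·0.916·2.698 = 1.7704 (%²).
σ_p = √1.7704 = 1.331%.
At 99%, z = 2.326.
VaR = 2.326 × 1.331% = 3.096%; on $200,000,000 that is $6,192,000.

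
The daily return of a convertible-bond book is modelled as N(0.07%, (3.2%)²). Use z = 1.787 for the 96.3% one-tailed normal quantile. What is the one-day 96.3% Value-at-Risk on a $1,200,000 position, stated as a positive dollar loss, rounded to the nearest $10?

VaR = −μ + z·σ = −(0.07%) + 1.787 × 3.2% = 5.648%.
On $1,200,000: 0.05648 × $1,200,000 = $67,776.

$67,780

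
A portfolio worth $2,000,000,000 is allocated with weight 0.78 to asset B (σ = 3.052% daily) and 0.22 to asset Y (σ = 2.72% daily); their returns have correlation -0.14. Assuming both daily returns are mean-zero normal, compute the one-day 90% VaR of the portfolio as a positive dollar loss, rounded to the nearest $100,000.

$60,800,000

σ_p² = 0.78²·3.052² + 0.22²·2.72² + 2·-0.14·0.78·0.22·3.052·2.72 = 5.6263 (%²).
σ_p = √5.6263 = 2.372%.
At 90%, z = 1.282.
VaR = 1.282 × 2.372% = 3.041%; on $2,000,000,000 that is $60,820,000.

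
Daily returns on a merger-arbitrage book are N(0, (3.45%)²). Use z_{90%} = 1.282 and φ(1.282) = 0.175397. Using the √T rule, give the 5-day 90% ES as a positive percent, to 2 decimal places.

13.53%

σ_{5d} = 3.45% × √5 = 7.714%.
ES multiplier = φ(z)/(1−α) = 0.175397/0.1 = 1.754.
ES = 7.714% × 1.754 = 13.530%.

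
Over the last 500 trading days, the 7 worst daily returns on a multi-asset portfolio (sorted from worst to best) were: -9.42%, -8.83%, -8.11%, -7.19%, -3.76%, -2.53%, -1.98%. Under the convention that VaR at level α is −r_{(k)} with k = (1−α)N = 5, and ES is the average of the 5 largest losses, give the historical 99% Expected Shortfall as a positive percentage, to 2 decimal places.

The 5 worst returns sum to -37.31%.
ES = −(-37.31%) / 5 = 7.462% ≈ 7.46%.

7.46%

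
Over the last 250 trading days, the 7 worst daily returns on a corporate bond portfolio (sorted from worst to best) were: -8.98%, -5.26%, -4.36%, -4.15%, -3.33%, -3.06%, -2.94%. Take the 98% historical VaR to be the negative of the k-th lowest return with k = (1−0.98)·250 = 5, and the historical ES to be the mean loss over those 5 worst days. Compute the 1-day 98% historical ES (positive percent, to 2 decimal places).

5.22%

The 5 worst returns sum to -26.08%.
ES = −(-26.08%) / 5 = 5.216% ≈ 5.22%.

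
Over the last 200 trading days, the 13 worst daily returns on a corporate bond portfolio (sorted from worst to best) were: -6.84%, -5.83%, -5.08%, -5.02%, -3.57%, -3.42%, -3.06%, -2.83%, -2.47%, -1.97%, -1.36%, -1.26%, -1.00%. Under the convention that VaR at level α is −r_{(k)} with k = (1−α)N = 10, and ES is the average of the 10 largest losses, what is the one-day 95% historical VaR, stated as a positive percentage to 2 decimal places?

k = 10; the 10th lowest return is -1.97%, so VaR = 1.97%.

1.97%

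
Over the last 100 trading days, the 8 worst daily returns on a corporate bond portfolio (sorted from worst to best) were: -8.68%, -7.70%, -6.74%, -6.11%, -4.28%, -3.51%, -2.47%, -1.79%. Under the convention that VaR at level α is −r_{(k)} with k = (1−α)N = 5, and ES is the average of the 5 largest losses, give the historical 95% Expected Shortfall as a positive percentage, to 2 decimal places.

The 5 worst returns sum to -33.51%.
ES = −(-33.51%) / 5 = 6.702% ≈ 6.70%.

6.70%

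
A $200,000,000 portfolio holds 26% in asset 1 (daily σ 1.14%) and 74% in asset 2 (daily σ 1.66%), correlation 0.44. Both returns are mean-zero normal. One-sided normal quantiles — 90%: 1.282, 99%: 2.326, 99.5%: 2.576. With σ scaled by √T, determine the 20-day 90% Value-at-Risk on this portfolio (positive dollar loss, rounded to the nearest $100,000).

$15,900,000

σ_p = √(0.26²·1.14² + 0.74²·1.66² + 2·0.44·0.26·0.74·1.14·1.66) = 1.385%.
σ_{20d} = 1.385% × √20 = 6.194%.
VaR = 1.282 × 6.194% = 7.941%; on $200,000,000 that is $15,882,000.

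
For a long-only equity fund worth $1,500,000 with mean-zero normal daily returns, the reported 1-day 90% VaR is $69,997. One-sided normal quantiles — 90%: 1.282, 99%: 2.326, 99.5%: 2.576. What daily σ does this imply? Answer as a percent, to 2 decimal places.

3.64%

VaR as a fraction: $69,997 / $1,500,000 = 4.666%.
σ = VaR / z = 4.666% / 1.282 = 3.640%.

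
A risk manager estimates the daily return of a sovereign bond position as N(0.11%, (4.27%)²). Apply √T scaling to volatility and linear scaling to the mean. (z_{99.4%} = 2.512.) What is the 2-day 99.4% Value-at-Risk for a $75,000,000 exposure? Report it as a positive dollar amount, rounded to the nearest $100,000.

σ_{2d} = 4.27% × √2 = 6.039%; μ_{2d} = 2 × 0.11% = 0.220%.
VaR = −(0.220%) + 2.512 × 6.039% = 14.950%.
On $75,000,000: 0.14950 × $75,000,000 = $11,212,500.

$11,200,000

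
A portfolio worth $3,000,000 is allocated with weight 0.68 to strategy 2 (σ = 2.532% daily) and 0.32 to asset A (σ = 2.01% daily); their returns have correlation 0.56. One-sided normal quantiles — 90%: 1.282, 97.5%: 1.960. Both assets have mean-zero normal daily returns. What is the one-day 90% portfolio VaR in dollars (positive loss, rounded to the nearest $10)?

$82,650

σ_p² = 0.68²·2.532² + 0.32²·2.01² + 2·0.56·0.68·0.32·2.532·2.01 = 4.6185 (%²).
σ_p = √4.6185 = 2.149%.
VaR = 1.282 × 2.149% = 2.755%; on $3,000,000 that is $82,650.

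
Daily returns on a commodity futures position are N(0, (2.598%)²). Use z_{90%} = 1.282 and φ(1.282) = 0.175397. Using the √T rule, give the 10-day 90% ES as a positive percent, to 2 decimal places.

14.41%

σ_{10d} = 2.598% × √10 = 8.216%.
ES multiplier = φ(z)/(1−α) = 0.175397/0.1 = 1.754.
ES = 8.216% × 1.754 = 14.411%.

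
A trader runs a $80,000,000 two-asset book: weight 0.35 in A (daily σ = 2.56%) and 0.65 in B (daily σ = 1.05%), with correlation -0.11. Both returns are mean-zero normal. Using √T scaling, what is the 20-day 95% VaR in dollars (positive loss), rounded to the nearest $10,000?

σ_p = √(0.35²·2.56² + 0.65²·1.05² + 2·-0.11·0.35·0.65·2.56·1.05) = 1.065%.
σ_{20d} = 1.065% × √20 = 4.763%.
z(95%) = 1.645.
VaR = 1.645 × 4.763% = 7.835%; on $80,000,000 that is $6,268,000.

$6,270,000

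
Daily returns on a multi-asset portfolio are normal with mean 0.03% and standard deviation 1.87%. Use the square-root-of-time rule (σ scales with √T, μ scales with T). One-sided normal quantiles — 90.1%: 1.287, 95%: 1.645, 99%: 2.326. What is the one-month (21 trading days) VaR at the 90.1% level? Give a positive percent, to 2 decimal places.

σ_{21d} = 1.87% × √21 = 8.569%; μ_{21d} = 21 × 0.03% = 0.630%.
VaR = −(0.630%) + 1.287 × 8.569% = 10.398%.

10.40%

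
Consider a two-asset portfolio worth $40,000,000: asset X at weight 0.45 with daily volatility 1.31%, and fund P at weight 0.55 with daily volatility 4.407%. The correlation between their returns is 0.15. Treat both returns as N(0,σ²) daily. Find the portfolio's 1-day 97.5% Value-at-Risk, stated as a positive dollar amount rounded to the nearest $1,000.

$2,022,000

σ_p² = 0.45²·1.31² + 0.55²·4.407² + 2·0.15·0.45·0.55·1.31·4.407 = 6.6512 (%²).
σ_p = √6.6512 = 2.579%.
At 97.5%, z = 1.960.
VaR = 1.960 × 2.579% = 5.055%; on $40,000,000 that is $2,022,000.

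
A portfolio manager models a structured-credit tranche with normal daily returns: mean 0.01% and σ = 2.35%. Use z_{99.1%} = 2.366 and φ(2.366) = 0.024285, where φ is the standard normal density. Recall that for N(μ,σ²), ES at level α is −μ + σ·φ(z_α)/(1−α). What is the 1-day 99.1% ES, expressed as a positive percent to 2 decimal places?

6.33%

Tail multiplier: φ(z)/(1−α) = 0.024285 / 0.009 = 2.698.
ES = −(0.01%) + 2.35% × 2.698 = 6.330%.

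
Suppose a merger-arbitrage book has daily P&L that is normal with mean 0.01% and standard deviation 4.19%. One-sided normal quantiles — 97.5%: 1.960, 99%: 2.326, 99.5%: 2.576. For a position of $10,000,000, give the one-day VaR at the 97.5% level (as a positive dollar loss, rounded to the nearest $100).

VaR = −μ + z·σ = −(0.01%) + 1.960 × 4.19% = 8.202%.
On $10,000,000: 0.08202 × $10,000,000 = $820,200.

$820,200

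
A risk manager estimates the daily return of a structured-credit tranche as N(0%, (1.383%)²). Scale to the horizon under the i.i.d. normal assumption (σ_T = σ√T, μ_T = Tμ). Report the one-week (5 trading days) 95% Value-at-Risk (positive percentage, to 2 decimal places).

At 95%, z = 1.645.
σ_{5d} = 1.383% × √5 = 3.092%.
VaR = 1.645 × 3.092% = 5.086%.

5.09%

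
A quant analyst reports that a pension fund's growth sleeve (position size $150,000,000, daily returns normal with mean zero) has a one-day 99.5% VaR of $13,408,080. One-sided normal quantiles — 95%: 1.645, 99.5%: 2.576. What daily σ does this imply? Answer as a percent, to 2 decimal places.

3.47%

VaR as a fraction: $13,408,080 / $150,000,000 = 8.939%.
σ = VaR / z = 8.939% / 2.576 = 3.470%.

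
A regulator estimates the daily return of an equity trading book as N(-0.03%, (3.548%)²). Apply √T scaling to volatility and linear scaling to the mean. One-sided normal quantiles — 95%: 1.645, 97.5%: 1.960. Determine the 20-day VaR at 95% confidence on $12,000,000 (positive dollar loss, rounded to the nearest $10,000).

σ_{20d} = 3.548% × √20 = 15.867%; μ_{20d} = 20 × -0.03% = -0.600%.
VaR = −(-0.600%) + 1.645 × 15.867% = 26.701%.
On $12,000,000: 0.26701 × $12,000,000 = $3,204,120.

$3,200,000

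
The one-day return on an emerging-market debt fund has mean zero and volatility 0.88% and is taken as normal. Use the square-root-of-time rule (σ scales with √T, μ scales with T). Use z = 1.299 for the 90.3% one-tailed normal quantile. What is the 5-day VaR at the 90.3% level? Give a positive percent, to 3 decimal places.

σ_{5d} = 0.88% × √5 = 1.968%.
VaR = 1.299 × 1.968% = 2.556%.

2.556%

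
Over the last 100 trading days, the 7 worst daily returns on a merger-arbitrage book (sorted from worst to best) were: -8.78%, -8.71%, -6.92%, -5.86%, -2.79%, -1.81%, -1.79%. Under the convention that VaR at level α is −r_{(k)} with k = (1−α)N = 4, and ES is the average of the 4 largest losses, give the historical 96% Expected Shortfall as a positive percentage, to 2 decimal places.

7.57%

The 4 worst returns sum to -30.27%.
ES = −(-30.27%) / 4 = 7.5675% ≈ 7.57%.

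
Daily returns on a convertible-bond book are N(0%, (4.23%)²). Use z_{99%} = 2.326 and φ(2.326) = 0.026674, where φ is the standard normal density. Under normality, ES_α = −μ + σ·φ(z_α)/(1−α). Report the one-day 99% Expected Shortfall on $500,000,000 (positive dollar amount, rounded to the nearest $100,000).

Tail multiplier: φ(z)/(1−α) = 0.026674 / 0.01 = 2.667.
ES = 4.23% × 2.667 = 11.281%.
On $500,000,000: 0.11281 × $500,000,000 = $56,405,000.

$56,400,000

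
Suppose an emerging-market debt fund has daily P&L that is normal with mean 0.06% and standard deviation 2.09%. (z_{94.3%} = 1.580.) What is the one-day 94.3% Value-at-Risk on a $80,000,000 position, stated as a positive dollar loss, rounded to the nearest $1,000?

$2,594,000

VaR = −μ + z·σ = −(0.06%) + 1.580 × 2.09% = 3.242%.
On $80,000,000: 0.03242 × $80,000,000 = $2,593,600.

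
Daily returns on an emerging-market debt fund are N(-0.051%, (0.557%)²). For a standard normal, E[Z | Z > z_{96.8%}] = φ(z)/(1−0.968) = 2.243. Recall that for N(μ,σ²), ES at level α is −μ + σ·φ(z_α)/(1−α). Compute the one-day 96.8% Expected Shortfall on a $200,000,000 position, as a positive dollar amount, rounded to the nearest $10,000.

$2,600,000

ES = −(-0.051%) + 0.557% × 2.243 = 1.300%.
On $200,000,000: 0.01300 × $200,000,000 = $2,600,000.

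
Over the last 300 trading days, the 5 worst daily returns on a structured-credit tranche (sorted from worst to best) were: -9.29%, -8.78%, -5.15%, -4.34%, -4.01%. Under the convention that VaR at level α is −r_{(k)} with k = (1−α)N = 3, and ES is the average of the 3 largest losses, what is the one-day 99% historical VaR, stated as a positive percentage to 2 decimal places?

5.15%

k = 3; the 3rd lowest return is -5.15%, so VaR = 5.15%.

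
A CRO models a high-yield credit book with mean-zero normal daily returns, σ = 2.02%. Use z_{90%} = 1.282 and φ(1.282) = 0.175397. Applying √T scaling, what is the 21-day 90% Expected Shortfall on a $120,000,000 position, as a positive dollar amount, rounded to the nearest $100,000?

σ_{21d} = 2.02% × √21 = 9.257%.
ES multiplier = φ(z)/(1−α) = 0.175397/0.1 = 1.754.
ES = 9.257% × 1.754 = 16.237%; on $120,000,000: $19,484,400.

$19,500,000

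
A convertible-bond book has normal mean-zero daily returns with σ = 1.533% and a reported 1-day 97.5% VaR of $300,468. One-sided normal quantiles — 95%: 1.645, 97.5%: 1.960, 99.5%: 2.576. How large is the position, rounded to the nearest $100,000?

VaR as a fraction of value: z·σ = 1.960 × 1.533% = 3.00468%.
Position = $300,468 / 0.0300468 = $10,000,000.

$10,000,000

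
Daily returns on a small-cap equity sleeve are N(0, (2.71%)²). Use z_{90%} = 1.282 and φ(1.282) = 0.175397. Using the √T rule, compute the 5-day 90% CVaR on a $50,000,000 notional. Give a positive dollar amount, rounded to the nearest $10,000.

$5,310,000

σ_{5d} = 2.71% × √5 = 6.060%.
ES multiplier = φ(z)/(1−α) = 0.175397/0.1 = 1.754.
ES = 6.060% × 1.754 = 10.629%; on $50,000,000: $5,314,500.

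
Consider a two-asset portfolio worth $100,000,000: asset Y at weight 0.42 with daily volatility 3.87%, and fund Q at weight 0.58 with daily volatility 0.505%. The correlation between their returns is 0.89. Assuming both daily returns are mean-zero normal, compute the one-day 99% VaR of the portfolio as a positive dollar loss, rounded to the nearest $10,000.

$4,400,000

σ_p² = 0.42²·3.87² + 0.58²·0.505² + 2·0.89·0.42·0.58·3.87·0.505 = 3.5751 (%²).
σ_p = √3.5751 = 1.891%.
At 99%, z = 2.326.
VaR = 2.326 × 1.891% = 4.398%; on $100,000,000 that is $4,398,000.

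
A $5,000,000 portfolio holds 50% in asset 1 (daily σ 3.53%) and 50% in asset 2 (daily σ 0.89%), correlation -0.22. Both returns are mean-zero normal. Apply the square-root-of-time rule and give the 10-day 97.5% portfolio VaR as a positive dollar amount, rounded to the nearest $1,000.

σ_p = √(0.5²·3.53² + 0.5²·0.89² + 2·-0.22·0.5·0.5·3.53·0.89) = 1.723%.
σ_{10d} = 1.723% × √10 = 5.449%.
z(97.5%) = 1.960.
VaR = 1.960 × 5.449% = 10.680%; on $5,000,000 that is $534,000.

$534,000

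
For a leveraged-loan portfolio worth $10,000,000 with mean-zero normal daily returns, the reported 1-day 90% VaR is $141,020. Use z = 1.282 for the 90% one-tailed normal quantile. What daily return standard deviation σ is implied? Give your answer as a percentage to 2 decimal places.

1.10%

VaR as a fraction: $141,020 / $10,000,000 = 1.410%.
σ = VaR / z = 1.410% / 1.282 = 1.100%.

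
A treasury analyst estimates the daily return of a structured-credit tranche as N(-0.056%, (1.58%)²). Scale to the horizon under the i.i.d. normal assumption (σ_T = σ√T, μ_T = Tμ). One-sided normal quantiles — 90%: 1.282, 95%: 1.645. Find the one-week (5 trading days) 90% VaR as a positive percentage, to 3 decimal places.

σ_{5d} = 1.58% × √5 = 3.533%; μ_{5d} = 5 × -0.056% = -0.280%.
VaR = −(-0.280%) + 1.282 × 3.533% = 4.809%.

4.809%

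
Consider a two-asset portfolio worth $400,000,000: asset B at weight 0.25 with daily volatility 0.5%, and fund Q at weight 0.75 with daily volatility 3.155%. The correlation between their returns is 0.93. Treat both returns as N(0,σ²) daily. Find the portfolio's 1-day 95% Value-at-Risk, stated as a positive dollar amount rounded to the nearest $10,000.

σ_p² = 0.25²·0.5² + 0.75²·3.155² + 2·0.93·0.25·0.75·0.5·3.155 = 6.1649 (%²).
σ_p = √6.1649 = 2.483%.
At 95%, z = 1.645.
VaR = 1.645 × 2.483% = 4.085%; on $400,000,000 that is $16,340,000.

$16,340,000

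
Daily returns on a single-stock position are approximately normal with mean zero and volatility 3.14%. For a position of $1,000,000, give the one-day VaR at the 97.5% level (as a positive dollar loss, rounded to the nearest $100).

At 97.5% one-sided, z = 1.960.
VaR = z·σ = 1.960 × 3.14% = 6.154%.
On $1,000,000: 0.06154 × $1,000,000 = $61,540.

$61,500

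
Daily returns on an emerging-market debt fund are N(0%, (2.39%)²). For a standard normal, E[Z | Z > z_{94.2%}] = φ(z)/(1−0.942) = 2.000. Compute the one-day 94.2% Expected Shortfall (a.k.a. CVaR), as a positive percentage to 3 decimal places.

4.780%

ES = 2.39% × 2.000 = 4.780%.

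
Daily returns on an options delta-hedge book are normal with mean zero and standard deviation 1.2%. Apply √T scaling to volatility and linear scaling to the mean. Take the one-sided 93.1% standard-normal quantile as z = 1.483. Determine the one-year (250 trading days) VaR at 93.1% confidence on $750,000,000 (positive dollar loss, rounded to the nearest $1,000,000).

$211,000,000

σ_{250d} = 1.2% × √250 = 18.974%.
VaR = 1.483 × 18.974% = 28.138%.
On $750,000,000: 0.28138 × $750,000,000 = $211,035,000.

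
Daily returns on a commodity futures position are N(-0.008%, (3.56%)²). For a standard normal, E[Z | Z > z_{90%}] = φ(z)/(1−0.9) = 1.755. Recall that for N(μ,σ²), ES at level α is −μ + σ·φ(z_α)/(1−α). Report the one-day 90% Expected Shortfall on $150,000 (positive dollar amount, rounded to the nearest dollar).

ES = −(-0.008%) + 3.56% × 1.755 = 6.256%.
On $150,000: 0.06256 × $150,000 = $9,384.

$9,384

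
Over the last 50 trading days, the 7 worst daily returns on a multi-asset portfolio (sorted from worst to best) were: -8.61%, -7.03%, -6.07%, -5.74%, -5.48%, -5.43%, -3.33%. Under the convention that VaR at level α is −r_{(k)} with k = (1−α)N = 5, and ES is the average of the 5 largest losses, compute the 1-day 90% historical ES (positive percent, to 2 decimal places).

The 5 worst returns sum to -32.93%.
ES = −(-32.93%) / 5 = 6.586% ≈ 6.59%.

6.59%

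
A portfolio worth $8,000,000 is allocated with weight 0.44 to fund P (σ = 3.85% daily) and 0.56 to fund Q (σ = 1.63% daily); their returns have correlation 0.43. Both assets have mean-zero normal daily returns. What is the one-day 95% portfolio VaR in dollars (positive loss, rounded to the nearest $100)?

σ_p² = 0.44²·3.85² + 0.56²·1.63² + 2·0.43·0.44·0.56·3.85·1.63 = 5.0326 (%²).
σ_p = √5.0326 = 2.243%.
At 95%, z = 1.645.
VaR = 1.645 × 2.243% = 3.690%; on $8,000,000 that is $295,200.

$295,200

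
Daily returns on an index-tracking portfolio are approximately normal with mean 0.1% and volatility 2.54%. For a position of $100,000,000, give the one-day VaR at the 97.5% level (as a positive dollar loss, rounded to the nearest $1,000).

At 97.5% one-sided, z = 1.960.
VaR = −μ + z·σ = −(0.1%) + 1.960 × 2.54% = 4.878%.
On $100,000,000: 0.04878 × $100,000,000 = $4,878,000.

$4,878,000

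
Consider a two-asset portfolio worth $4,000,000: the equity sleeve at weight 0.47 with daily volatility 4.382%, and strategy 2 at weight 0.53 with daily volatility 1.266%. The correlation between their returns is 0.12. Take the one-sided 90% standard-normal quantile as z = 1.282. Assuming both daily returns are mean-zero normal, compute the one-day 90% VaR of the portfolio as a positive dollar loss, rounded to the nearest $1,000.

$115,000

σ_p² = 0.47²·4.382² + 0.53²·1.266² + 2·0.12·0.47·0.53·4.382·1.266 = 5.0236 (%²).
σ_p = √5.0236 = 2.241%.
VaR = 1.282 × 2.241% = 2.873%; on $4,000,000 that is $114,920.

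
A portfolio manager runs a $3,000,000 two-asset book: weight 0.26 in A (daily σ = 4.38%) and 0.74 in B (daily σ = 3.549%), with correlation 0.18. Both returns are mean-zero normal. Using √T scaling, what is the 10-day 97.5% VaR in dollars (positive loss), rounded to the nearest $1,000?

$566,000

σ_p = √(0.26²·4.38² + 0.74²·3.549² + 2·0.18·0.26·0.74·4.38·3.549) = 3.045%.
σ_{10d} = 3.045% × √10 = 9.629%.
z(97.5%) = 1.960.
VaR = 1.960 × 9.629% = 18.873%; on $3,000,000 that is $566,190.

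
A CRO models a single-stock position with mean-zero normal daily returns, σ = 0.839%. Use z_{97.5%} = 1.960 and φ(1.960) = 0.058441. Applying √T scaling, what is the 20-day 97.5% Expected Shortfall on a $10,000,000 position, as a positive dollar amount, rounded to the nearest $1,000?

σ_{20d} = 0.839% × √20 = 3.752%.
ES multiplier = φ(z)/(1−α) = 0.058441/0.025 = 2.338.
ES = 3.752% × 2.338 = 8.772%; on $10,000,000: $877,200.

$877,000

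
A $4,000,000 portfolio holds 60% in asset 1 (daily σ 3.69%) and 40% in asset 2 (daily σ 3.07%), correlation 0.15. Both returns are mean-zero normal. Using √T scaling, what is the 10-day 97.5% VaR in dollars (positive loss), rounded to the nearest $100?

$666,400

σ_p = √(0.6²·3.69² + 0.4²·3.07² + 2·0.15·0.6·0.4·3.69·3.07) = 2.688%.
σ_{10d} = 2.688% × √10 = 8.500%.
z(97.5%) = 1.960.
VaR = 1.960 × 8.500% = 16.660%; on $4,000,000 that is $666,400.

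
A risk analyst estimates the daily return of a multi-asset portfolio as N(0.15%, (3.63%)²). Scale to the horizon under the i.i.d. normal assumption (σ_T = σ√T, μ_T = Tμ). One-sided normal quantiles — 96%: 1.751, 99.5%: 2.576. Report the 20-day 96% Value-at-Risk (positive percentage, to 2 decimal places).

25.43%

σ_{20d} = 3.63% × √20 = 16.234%; μ_{20d} = 20 × 0.15% = 3.000%.
VaR = −(3.000%) + 1.751 × 16.234% = 25.426%.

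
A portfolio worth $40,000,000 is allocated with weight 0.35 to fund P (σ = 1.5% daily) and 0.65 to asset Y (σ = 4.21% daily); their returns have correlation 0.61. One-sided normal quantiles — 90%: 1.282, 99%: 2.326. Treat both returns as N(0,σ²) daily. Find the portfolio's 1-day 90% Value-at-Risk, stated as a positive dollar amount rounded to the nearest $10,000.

σ_p² = 0.35²·1.5² + 0.65²·4.21² + 2·0.61·0.35·0.65·1.5·4.21 = 9.5168 (%²).
σ_p = √9.5168 = 3.085%.
VaR = 1.282 × 3.085% = 3.955%; on $40,000,000 that is $1,582,000.

$1,580,000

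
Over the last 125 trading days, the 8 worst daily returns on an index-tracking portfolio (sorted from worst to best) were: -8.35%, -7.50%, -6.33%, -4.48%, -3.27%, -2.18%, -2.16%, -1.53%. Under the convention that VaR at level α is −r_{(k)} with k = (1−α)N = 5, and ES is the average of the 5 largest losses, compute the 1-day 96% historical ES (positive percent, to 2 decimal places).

5.99%

The 5 worst returns sum to -29.93%.
ES = −(-29.93%) / 5 = 5.986% ≈ 5.99%.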